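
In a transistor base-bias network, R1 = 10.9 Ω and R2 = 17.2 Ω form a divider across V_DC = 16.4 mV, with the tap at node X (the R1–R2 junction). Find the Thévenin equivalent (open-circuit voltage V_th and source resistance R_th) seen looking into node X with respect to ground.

V_th is the unloaded tap voltage: V_DC · R2/(R1+R2) = 16.4 × 0.6121 = 10.04 mV.
Looking into X with the source shorted: R_th = R1·R2/(R1+R2) = 10.90 × 17.2/28.10 = 6.672 Ω.

V_th ≈ 10.0 mV, R_th ≈ 6.67 Ω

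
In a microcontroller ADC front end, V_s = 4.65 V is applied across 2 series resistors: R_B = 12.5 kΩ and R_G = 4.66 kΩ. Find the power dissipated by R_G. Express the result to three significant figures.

P ≈ 0.342 mW

The common current is I = 4.65/17.16 = 0.2710 mA.
V(R_G) = I·R = 1.263 V; P = V·I = 1.263 × 0.2710 = 0.3422 mW.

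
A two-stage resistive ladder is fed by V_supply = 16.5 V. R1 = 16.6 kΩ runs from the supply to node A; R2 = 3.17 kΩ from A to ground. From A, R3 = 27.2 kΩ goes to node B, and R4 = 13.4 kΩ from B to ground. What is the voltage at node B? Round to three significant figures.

Node A sees R2 in parallel with the series input of stage 2, R3 + R4 = 40.60 kΩ.
R2 ‖ (R3+R4) = 2.940 kΩ.
First divider: V_A = V_supply · 2.940/(16.6 + 2.940) = 2.483 V.
Then the unloaded second divider: V_B = V_A × R4/(R3+R4) = 2.483 × 0.3300 = 0.8195 V.

V_B ≈ 0.819 V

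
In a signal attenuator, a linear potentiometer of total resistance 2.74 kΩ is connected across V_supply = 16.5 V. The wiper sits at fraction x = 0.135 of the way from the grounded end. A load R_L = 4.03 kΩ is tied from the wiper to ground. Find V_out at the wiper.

The pot divides into 2.370 kΩ above the wiper and 0.3699 kΩ below.
(x·R_p) ‖ R_L = 0.3388 kΩ.
Then V_out = V_supply · 0.3388/(2.370 + 0.3388) = 2.064 V.
(Unloaded: V_out = x·V_supply = 2.23 V.)

V_out ≈ 2.06 V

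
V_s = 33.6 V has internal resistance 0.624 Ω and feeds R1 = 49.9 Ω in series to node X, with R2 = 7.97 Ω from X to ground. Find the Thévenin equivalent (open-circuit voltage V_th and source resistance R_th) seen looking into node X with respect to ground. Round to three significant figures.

V_th ≈ 4.58 V, R_th ≈ 6.88 Ω

R1' = 0.624 + 49.9 = 50.52 Ω (source resistance + R1).
V_th is the unloaded tap voltage: V_s · R2/(R1'+R2) = 33.6 × 0.1363 = 4.578 V.
Zeroing V_s shorts the top of R1' to ground, so R_th = R1' ‖ R2 = 6.884 Ω.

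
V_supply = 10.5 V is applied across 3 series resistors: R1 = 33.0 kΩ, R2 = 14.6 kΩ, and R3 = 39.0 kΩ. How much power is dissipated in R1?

P ≈ 0.485 mW

Series current I = V_supply/ΣR = 10.5/86.60 = 0.1212 mA.
P(R1) = I²·R1 = (0.1212)² × 33.0 = 0.4851 mW.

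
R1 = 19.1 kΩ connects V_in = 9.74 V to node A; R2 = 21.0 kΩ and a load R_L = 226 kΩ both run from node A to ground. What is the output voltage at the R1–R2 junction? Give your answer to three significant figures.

First combine the lower leg with the load: R2 ‖ R_L = 19.21 kΩ.
Now apply the divider: V_out = 9.74 × 0.5015 = 4.885 V.
(Unloaded it would be 5.10 V; the load pulls it down.)

V_out ≈ 4.88 V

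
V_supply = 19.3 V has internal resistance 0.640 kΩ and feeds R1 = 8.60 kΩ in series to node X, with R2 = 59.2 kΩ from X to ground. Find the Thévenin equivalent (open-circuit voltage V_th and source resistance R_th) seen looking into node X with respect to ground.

V_th ≈ 16.7 V, R_th ≈ 7.99 kΩ

R1' = 0.640 + 8.60 = 9.240 kΩ (source resistance + R1).
Open-circuit (no load on X): V_th = V_supply · R2/(R1' + R2) = 19.3 × 59.2/(9.240 + 59.2) = 16.69 V.
Looking into X with the source shorted: R_th = R1'·R2/(R1'+R2) = 9.240 × 59.2/68.44 = 7.993 kΩ.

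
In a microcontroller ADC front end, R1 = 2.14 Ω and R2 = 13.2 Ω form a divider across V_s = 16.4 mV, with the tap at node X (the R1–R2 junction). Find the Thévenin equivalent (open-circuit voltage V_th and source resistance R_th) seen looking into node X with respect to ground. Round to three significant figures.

V_th ≈ 14.1 mV, R_th ≈ 1.84 Ω

Open-circuit (no load on X): V_th = V_s · R2/(R1 + R2) = 16.4 × 13.2/(2.140 + 13.2) = 14.11 mV.
Looking into X with the source shorted: R_th = R1·R2/(R1+R2) = 2.140 × 13.2/15.34 = 1.841 Ω.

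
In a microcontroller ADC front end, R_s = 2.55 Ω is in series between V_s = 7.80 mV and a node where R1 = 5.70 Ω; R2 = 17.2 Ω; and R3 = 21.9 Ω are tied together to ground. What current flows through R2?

Parallel bank: R_p = 1/(1/5.70 + 1/17.2 + 1/21.9) = 3.581 Ω.
V_A by voltage divider: V_A = 7.80 × 3.581/(2.55 + 3.581) = 4.556 mV.
Branch current I = V_A/R2 = 4.556/17.2 = 0.2649 mA.

I ≈ 0.265 mA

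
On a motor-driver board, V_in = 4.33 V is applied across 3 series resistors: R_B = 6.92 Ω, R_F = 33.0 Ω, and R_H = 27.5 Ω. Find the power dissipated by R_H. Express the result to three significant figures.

The common current is I = 4.33/67.42 = 0.06422 A.
P = I²R = 0.004125 × 27.5 = 0.1134 W.

P ≈ 0.113 W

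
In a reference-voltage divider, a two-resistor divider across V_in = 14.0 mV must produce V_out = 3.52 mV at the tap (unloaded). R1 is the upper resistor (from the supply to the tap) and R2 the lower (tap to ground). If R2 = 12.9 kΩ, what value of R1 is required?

V_out/V_in = R2/(R1+R2) = 0.2514.
R1 = R2·(1/k − 1) = 12.9 × 2.977 = 38.41 kΩ.

R1 ≈ 38.4 kΩ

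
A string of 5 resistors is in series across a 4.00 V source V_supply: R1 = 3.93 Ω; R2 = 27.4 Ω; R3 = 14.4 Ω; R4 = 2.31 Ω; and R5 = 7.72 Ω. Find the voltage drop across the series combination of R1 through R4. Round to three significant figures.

Total series resistance ΣR = 3.93 + 27.4 + 14.4 + 2.31 + 7.72 = 55.76 Ω.
R_{R1..R4} = 3.93 + 27.4 + 14.4 + 2.31 = 48.04 Ω.
Voltage divider: V = V_supply · (48.04 / 55.76) = 4.00 × 0.8615 = 3.446 V.

V ≈ 3.45 V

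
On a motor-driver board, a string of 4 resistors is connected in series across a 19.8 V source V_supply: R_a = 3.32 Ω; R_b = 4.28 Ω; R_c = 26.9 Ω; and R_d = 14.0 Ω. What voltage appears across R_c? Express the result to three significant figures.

ΣR = 3.32 + 4.28 + 26.9 + 14.0 = 48.50 Ω.
V = V_supply · R/ΣR = 19.8 × 0.5546 = 10.98 V.

V ≈ 11.0 V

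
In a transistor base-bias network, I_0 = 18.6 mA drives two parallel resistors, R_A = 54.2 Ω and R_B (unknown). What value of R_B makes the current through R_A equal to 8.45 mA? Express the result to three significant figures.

R_B ≈ 45.1 Ω

Two-branch current divider: I_A = I_0 · R_B/(R_A + R_B).
With f = 0.4543, R_B = R_A · f/(1−f) = 54.2 × 0.8325 = 45.12 Ω.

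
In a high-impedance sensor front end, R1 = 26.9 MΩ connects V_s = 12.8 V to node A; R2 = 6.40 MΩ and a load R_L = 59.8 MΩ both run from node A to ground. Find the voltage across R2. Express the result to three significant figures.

V_out ≈ 2.26 V

R2 ‖ R_L = (6.40 × 59.8)/(6.40 + 59.8) = 5.781 MΩ.
Now apply the divider: V_out = 12.8 × 0.1769 = 2.264 V.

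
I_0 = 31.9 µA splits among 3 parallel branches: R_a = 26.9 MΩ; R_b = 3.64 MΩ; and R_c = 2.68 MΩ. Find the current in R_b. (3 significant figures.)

ΣG = 1/26.9 + 1/3.64 + 1/2.68 = 0.6850.
By the current-divider rule, I = I_0 · G_k/ΣG = 31.9 × 0.4010 = 12.79 µA.

I ≈ 12.8 µA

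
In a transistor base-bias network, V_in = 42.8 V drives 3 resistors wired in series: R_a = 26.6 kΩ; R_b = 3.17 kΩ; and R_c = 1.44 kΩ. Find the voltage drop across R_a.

ΣR = 26.6 + 3.17 + 1.44 = 31.21 kΩ.
V = V_in · R/ΣR = 42.8 × 0.8523 = 36.48 V.

V ≈ 36.5 V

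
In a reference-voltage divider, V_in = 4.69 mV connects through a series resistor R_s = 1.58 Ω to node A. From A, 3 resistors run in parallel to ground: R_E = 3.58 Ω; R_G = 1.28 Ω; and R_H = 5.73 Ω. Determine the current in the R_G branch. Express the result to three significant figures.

I ≈ 1.24 mA

Equivalent of the parallel group: R_p = 0.8097 Ω.
V_A by voltage divider: V_A = 4.69 × 0.8097/(1.58 + 0.8097) = 1.589 mV.
Branch current I = V_A/R_G = 1.589/1.28 = 1.241 mA.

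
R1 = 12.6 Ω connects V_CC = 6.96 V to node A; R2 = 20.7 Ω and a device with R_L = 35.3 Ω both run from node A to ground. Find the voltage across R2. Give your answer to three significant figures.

V_out ≈ 3.54 V

First combine the lower leg with the load: R2 ‖ R_L = 13.05 Ω.
Voltage divider with the loaded lower leg: V_out = 6.96 × 13.05/(12.6 + 13.05) = 6.96 × 0.5087 = 3.541 V.
(Unloaded it would be 4.33 V; the load pulls it down.)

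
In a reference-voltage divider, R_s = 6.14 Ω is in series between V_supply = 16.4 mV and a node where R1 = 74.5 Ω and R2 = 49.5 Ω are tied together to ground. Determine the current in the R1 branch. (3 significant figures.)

Equivalent of the parallel group: R_p = 29.74 Ω.
Node voltage V_A = V_supply · R_p/(R_s + R_p) = 16.4 × 0.8289 = 13.59 mV.
Branch current I = V_A/R1 = 13.59/74.5 = 0.1825 mA.

I ≈ 0.182 mA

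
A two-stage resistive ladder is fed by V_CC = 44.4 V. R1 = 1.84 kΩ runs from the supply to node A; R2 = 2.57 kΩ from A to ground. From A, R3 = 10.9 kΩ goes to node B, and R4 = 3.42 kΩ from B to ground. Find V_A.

The second stage (R3 + R4 = 14.32 kΩ) loads node A in parallel with R2.
Effective lower resistance at A: R2 ‖ 14.32 = 2.179 kΩ.
First divider: V_A = V_CC · 2.179/(1.84 + 2.179) = 24.07 V.

V_A ≈ 24.1 V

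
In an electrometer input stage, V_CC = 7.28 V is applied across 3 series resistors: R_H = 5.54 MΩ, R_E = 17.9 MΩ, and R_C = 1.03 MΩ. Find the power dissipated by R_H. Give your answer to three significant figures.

ΣR = 24.47 MΩ → I = 7.28/24.47 = 0.2975 µA.
V(R_H) = I·R = 1.648 V; P = V·I = 1.648 × 0.2975 = 0.4903 µW.

P ≈ 0.490 µW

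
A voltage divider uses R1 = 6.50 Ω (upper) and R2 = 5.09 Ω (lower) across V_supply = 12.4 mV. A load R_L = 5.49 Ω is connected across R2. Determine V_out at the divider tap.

V_out ≈ 3.58 mV

The load sits in parallel with R2, giving an effective lower resistance R2' = R2·R_L/(R2+R_L) = 2.641 Ω.
Then V_out = V_supply · R2'/(R1 + R2') = 12.4 × 2.641/9.141 = 3.583 mV.
(Unloaded it would be 5.45 mV; the load pulls it down.)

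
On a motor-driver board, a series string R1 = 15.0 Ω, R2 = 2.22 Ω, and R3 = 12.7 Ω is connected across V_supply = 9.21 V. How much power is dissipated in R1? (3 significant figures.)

Series current I = V_supply/ΣR = 9.21/29.92 = 0.3078 A.
V(R1) = I·R = 4.617 V; P = V·I = 4.617 × 0.3078 = 1.421 W.

P ≈ 1.42 W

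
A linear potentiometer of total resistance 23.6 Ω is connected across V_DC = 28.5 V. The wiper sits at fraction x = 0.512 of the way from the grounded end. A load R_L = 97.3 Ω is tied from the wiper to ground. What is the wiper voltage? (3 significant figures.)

V_out ≈ 13.8 V

The pot divides into 11.52 Ω above the wiper and 12.08 Ω below.
R_L loads the lower segment: effective lower R = 10.75 Ω.
V_out = 28.5 × 10.75/(11.52 + 10.75) = 13.76 V.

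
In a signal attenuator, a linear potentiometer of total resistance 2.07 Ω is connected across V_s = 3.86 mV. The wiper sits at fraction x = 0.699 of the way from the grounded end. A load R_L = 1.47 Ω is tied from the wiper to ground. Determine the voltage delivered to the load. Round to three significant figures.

V_out ≈ 2.08 mV

Split the track: R_lower = x·R_p = 1.447 Ω, R_upper = (1−x)·R_p = 0.6231 Ω.
(x·R_p) ‖ R_L = 0.7292 Ω.
V_out = 3.86 × 0.7292/(0.6231 + 0.7292) = 2.081 mV.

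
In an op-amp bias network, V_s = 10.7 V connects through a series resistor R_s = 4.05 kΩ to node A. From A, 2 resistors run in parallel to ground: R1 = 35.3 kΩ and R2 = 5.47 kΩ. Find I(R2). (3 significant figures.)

Combine the parallel branches: R_p = (1/35.3 + 1/5.47)⁻¹ = 4.736 kΩ.
V_A by voltage divider: V_A = 10.7 × 4.736/(4.05 + 4.736) = 5.768 V.
Branch current I = V_A/R2 = 5.768/5.47 = 1.054 mA.

I ≈ 1.05 mA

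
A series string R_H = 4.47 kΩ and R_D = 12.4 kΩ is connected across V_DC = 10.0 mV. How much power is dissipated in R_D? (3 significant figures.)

Series current I = V_DC/ΣR = 10.0/16.87 = 0.5928 µA.
P(R_D) = I²·R_D = (0.5928)² × 12.4 = 4.357 nW.

P ≈ 4.36 nW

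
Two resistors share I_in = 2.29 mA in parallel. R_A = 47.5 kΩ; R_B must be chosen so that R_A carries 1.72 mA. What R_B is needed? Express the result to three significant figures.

The fraction through R_A equals R_B/(R_A+R_B).
1.72/2.29 = R_B/(R_A + R_B) → R_B = R_A · (0.7511)/(1 − 0.7511) = 47.5 × 3.018 = 143.3 kΩ.

R_B ≈ 143 kΩ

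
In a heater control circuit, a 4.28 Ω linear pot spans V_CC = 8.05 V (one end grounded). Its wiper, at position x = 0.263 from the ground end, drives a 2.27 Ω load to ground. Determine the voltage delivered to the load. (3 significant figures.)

V_out ≈ 1.55 V

The pot divides into 3.154 Ω above the wiper and 1.126 Ω below.
Lower segment in parallel with the load: 1.126 ‖ 2.27 = 0.7525 Ω.
V_out = 8.05 × 0.7525/(3.154 + 0.7525) = 1.551 V.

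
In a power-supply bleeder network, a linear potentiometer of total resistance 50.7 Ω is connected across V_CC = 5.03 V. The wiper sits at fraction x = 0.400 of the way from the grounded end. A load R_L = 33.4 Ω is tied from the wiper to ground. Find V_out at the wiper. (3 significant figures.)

The pot divides into 30.42 Ω above the wiper and 20.28 Ω below.
(x·R_p) ‖ R_L = 12.62 Ω.
Then V_out = V_CC · 12.62/(30.42 + 12.62) = 1.475 V.

V_out ≈ 1.47 V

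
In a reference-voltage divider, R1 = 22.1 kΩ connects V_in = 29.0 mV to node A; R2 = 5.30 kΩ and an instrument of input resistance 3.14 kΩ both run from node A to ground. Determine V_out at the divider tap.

V_out ≈ 2.38 mV

First combine the lower leg with the load: R2 ‖ R_L = 1.972 kΩ.
Voltage divider with the loaded lower leg: V_out = 29.0 × 1.972/(22.1 + 1.972) = 29.0 × 0.08191 = 2.375 mV.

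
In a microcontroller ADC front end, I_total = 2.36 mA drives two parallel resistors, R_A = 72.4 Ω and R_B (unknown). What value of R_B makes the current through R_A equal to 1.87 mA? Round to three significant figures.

R_B ≈ 276 Ω

The fraction through R_A equals R_B/(R_A+R_B).
1.87/2.36 = R_B/(R_A + R_B) → R_B = R_A · (0.7924)/(1 − 0.7924) = 72.4 × 3.816 = 276.3 Ω.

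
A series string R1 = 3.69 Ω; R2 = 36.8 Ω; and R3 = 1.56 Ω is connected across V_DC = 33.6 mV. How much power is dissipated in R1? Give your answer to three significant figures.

P ≈ 2.36 µW

The common current is I = 33.6/42.05 = 0.7990 mA.
P = I²R = 0.6385 × 3.69 = 2.356 µW.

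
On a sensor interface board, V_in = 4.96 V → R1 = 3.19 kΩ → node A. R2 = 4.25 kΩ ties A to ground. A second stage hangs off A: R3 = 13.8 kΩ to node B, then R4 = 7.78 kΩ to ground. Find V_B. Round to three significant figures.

V_B ≈ 0.942 V

Node A sees R2 in parallel with the series input of stage 2, R3 + R4 = 21.58 kΩ.
R2 ‖ (R3+R4) = 3.551 kΩ.
So V_A = 4.96 × 0.5268 = 2.613 V.
Then the unloaded second divider: V_B = V_A × R4/(R3+R4) = 2.613 × 0.3605 = 0.9419 V.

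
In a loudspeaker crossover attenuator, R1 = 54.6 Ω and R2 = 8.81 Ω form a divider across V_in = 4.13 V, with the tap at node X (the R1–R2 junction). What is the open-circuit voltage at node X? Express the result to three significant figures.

With X open, the divider is unloaded: V_th = 4.13 × 8.81/63.41 = 0.5738 V.

V_th ≈ 0.574 V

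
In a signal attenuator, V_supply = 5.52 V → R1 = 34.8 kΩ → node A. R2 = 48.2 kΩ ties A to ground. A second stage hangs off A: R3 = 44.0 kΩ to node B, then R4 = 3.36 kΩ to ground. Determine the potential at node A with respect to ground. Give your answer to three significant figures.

Node A sees R2 in parallel with the series input of stage 2, R3 + R4 = 47.36 kΩ.
Effective lower resistance at A: R2 ‖ 47.36 = 23.89 kΩ.
First divider: V_A = V_supply · 23.89/(34.8 + 23.89) = 2.247 V.

V_A ≈ 2.25 V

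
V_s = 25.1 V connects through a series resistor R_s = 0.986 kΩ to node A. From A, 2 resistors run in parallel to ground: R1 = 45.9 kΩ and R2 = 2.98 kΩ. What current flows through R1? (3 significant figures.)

Parallel bank: R_p = 1/(1/45.9 + 1/2.98) = 2.798 kΩ.
V_A by voltage divider: V_A = 25.1 × 2.798/(0.986 + 2.798) = 18.56 V.
I(R1) = V_A / R1 = 18.56/45.9 = 0.4044 mA.

I ≈ 0.404 mA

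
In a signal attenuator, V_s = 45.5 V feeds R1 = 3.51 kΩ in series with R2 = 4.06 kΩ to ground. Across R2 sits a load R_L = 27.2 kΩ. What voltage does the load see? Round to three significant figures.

The load sits in parallel with R2, giving an effective lower resistance R2' = R2·R_L/(R2+R_L) = 3.533 kΩ.
Now apply the divider: V_out = 45.5 × 0.5016 = 22.82 V.

V_out ≈ 22.8 V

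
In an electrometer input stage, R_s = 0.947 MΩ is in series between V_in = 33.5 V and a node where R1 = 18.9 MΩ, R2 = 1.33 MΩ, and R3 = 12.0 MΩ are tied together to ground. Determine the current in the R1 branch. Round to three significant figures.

I ≈ 0.963 µA

Combine the parallel branches: R_p = (1/18.9 + 1/1.33 + 1/12.0)⁻¹ = 1.126 MΩ.
V_A = 33.5 × 1.126/2.073 = 18.20 V.
Branch current I = V_A/R1 = 18.20/18.9 = 0.9628 µA.
(Check via current divider: I_total = 16.16 µA; share G_k/ΣG = 0.05958 → same result.)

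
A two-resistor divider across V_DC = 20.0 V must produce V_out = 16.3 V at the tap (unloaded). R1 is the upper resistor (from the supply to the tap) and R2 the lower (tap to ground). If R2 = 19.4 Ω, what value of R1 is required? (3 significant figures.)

V_out/V_DC = R2/(R1+R2) = 0.8150.
So R1 = R2 · (V_DC/V_out − 1) = 19.4 × (20.0/16.3 − 1) = 19.4 × 0.2270 = 4.404 Ω.

R1 ≈ 4.40 Ω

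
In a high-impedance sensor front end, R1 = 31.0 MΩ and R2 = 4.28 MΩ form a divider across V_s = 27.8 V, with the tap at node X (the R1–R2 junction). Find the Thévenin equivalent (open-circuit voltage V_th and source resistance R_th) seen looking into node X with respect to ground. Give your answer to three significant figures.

V_th ≈ 3.37 V, R_th ≈ 3.76 MΩ

Open-circuit (no load on X): V_th = V_s · R2/(R1 + R2) = 27.8 × 4.28/(31.00 + 4.28) = 3.373 V.
Looking into X with the source shorted: R_th = R1·R2/(R1+R2) = 31.00 × 4.28/35.28 = 3.761 MΩ.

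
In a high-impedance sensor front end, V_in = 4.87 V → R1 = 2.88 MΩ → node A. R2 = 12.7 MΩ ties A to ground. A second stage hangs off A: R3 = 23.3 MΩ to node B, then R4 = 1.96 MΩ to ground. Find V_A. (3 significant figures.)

Node A sees R2 in parallel with the series input of stage 2, R3 + R4 = 25.26 MΩ.
R2 ‖ (R3+R4) = 8.451 MΩ.
First divider: V_A = V_in · 8.451/(2.88 + 8.451) = 3.632 V.

V_A ≈ 3.63 V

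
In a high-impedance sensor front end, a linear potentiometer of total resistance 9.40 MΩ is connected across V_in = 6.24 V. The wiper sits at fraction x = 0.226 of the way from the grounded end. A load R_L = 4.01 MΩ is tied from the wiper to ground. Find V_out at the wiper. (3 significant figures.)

Lower segment x·R_p = 2.124 MΩ; upper segment (1−x)·R_p = 7.276 MΩ.
Lower segment in parallel with the load: 2.124 ‖ 4.01 = 1.389 MΩ.
Loaded-divider output: V_out = 6.24 × 0.1603 = 1.000 V.

V_out ≈ 1.00 V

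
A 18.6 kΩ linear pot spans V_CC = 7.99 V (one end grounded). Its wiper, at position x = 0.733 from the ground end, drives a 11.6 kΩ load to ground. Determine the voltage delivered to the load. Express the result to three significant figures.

V_out ≈ 4.46 V

Lower segment x·R_p = 13.63 kΩ; upper segment (1−x)·R_p = 4.966 kΩ.
Lower segment in parallel with the load: 13.63 ‖ 11.6 = 6.267 kΩ.
Then V_out = V_CC · 6.267/(4.966 + 6.267) = 4.458 V.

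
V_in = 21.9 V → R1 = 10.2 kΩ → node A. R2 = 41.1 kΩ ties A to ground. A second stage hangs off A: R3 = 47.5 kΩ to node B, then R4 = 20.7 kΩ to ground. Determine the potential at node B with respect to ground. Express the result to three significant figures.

V_B ≈ 4.76 V

Looking into the second stage from A: R3 + R4 = 68.20 kΩ appears in parallel with R2.
Effective lower resistance at A: R2 ‖ 68.20 = 25.65 kΩ.
First divider: V_A = V_in · 25.65/(10.2 + 25.65) = 15.67 V.
V_B = V_A × 0.3035 = 4.756 V.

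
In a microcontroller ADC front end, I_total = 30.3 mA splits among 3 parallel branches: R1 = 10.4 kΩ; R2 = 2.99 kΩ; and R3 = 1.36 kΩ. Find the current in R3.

ΣG = 1/10.4 + 1/2.99 + 1/1.36 = 1.166.
Current divider: I(R3) = I_total · G_k/ΣG = 30.3 × (0.7353/1.166) = 30.3 × 0.6307 = 19.11 mA.

I ≈ 19.1 mA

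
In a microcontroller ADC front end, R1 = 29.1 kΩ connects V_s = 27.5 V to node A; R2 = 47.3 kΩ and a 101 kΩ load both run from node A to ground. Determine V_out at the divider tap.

V_out ≈ 14.4 V

R2 ‖ R_L = (47.3 × 101)/(47.3 + 101) = 32.21 kΩ.
Then V_out = V_s · R2'/(R1 + R2') = 27.5 × 32.21/61.31 = 14.45 V.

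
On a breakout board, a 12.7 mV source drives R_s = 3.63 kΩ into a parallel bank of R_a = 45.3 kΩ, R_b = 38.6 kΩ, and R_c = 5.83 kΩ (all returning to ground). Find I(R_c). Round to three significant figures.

Combine the parallel branches: R_p = (1/45.3 + 1/38.6 + 1/5.83)⁻¹ = 4.556 kΩ.
V_A by voltage divider: V_A = 12.7 × 4.556/(3.63 + 4.556) = 7.068 mV.
I(R_c) = V_A / R_c = 7.068/5.83 = 1.212 µA.

I ≈ 1.21 µA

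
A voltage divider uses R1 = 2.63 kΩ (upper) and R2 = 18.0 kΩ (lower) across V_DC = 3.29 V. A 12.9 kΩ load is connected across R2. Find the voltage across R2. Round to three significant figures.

V_out ≈ 2.44 V

R2 ‖ R_L = (18.0 × 12.9)/(18.0 + 12.9) = 7.515 kΩ.
Voltage divider with the loaded lower leg: V_out = 3.29 × 7.515/(2.63 + 7.515) = 3.29 × 0.7407 = 2.437 V.
(Unloaded it would be 2.87 V; the load pulls it down.)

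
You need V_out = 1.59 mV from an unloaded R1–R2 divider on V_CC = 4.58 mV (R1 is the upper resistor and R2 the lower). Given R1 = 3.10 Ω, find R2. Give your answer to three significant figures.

R2 ≈ 1.65 Ω

Required fraction k = V_out/V_CC = 0.3472.
R2 = R1 · 0.3472/(1 − 0.3472) = 1.648 Ω.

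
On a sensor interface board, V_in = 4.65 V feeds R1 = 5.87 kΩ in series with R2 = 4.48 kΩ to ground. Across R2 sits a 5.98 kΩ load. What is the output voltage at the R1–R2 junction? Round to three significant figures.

First combine the lower leg with the load: R2 ‖ R_L = 2.561 kΩ.
Now apply the divider: V_out = 4.65 × 0.3038 = 1.413 V.

V_out ≈ 1.41 V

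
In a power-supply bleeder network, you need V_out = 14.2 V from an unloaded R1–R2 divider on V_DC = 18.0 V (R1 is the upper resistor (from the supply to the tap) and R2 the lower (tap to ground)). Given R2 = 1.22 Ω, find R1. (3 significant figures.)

Required fraction k = V_out/V_DC = 0.7889.
Rearranging, R1 = R2·(1−k)/k = 1.22 × 0.2676 = 0.3265 Ω.

R1 ≈ 0.326 Ω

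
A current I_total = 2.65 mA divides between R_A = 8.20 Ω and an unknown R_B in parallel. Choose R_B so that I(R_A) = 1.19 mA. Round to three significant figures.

Two-branch current divider: I_A = I_total · R_B/(R_A + R_B).
With f = 0.4491, R_B = R_A · f/(1−f) = 8.20 × 0.8151 = 6.684 Ω.

R_B ≈ 6.68 Ω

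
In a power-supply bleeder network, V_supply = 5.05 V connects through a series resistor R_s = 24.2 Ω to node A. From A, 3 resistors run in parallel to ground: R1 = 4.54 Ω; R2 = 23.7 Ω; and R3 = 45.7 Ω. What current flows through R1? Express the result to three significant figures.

I ≈ 0.141 A

Parallel bank: R_p = 1/(1/4.54 + 1/23.7 + 1/45.7) = 3.517 Ω.
V_A by voltage divider: V_A = 5.05 × 3.517/(24.2 + 3.517) = 0.6408 V.
I(R1) = V_A / R1 = 0.6408/4.54 = 0.1411 A.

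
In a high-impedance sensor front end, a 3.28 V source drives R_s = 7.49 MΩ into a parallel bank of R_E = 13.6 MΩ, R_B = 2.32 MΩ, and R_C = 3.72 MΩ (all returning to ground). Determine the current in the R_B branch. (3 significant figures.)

Combine the parallel branches: R_p = (1/13.6 + 1/2.32 + 1/3.72)⁻¹ = 1.293 MΩ.
V_A = 3.28 × 1.293/8.783 = 0.4829 V.
Branch current I = V_A/R_B = 0.4829/2.32 = 0.2081 µA.

I ≈ 0.208 µA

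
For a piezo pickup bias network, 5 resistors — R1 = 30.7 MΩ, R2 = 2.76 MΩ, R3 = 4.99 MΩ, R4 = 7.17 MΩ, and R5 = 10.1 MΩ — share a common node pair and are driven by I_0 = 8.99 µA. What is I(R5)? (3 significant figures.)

I ≈ 1.07 µA

Total conductance ΣG = 1/30.7 + 1/2.76 + 1/4.99 + 1/7.17 + 1/10.1 = 0.8338 (units of 1/MΩ).
By the current-divider rule, I = I_0 · G_k/ΣG = 8.99 × 0.1187 = 1.068 µA.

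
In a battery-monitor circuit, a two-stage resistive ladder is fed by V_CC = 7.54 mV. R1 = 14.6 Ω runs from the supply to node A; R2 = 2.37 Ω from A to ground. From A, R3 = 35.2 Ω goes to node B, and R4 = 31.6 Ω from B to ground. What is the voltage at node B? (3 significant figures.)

V_B ≈ 0.483 mV

Looking into the second stage from A: R3 + R4 = 66.80 Ω appears in parallel with R2.
Effective lower resistance at A: R2 ‖ 66.80 = 2.289 Ω.
First divider: V_A = V_CC · 2.289/(14.6 + 2.289) = 1.022 mV.
Stage 2 is unloaded, so V_B = V_A · R4/(R3+R4) = 1.022 × 31.6/66.80 = 0.4834 mV.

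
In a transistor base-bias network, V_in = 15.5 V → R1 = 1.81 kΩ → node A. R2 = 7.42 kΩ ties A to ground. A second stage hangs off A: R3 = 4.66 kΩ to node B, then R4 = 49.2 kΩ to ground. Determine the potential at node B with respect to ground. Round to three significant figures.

V_B ≈ 11.1 V

Looking into the second stage from A: R3 + R4 = 53.86 kΩ appears in parallel with R2.
R2 ‖ (R3+R4) = 6.522 kΩ.
First divider: V_A = V_in · 6.522/(1.81 + 6.522) = 12.13 V.
Stage 2 is unloaded, so V_B = V_A · R4/(R3+R4) = 12.13 × 49.2/53.86 = 11.08 V.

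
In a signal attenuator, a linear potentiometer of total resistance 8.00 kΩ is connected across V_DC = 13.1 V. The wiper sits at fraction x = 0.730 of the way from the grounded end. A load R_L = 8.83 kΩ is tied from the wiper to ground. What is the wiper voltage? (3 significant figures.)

V_out ≈ 8.11 V

Split the track: R_lower = x·R_p = 5.840 kΩ, R_upper = (1−x)·R_p = 2.160 kΩ.
(x·R_p) ‖ R_L = 3.515 kΩ.
V_out = 13.1 × 3.515/(2.160 + 3.515) = 8.114 V.
(Unloaded: V_out = x·V_DC = 9.56 V.)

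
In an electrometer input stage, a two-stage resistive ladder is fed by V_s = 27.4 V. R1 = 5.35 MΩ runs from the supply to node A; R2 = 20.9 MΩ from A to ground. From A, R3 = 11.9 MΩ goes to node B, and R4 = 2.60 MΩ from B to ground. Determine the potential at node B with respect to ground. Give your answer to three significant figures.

The second stage (R3 + R4 = 14.50 MΩ) loads node A in parallel with R2.
R2 ‖ (R3+R4) = 8.561 MΩ.
First divider: V_A = V_s · 8.561/(5.35 + 8.561) = 16.86 V.
Then the unloaded second divider: V_B = V_A × R4/(R3+R4) = 16.86 × 0.1793 = 3.024 V.

V_B ≈ 3.02 V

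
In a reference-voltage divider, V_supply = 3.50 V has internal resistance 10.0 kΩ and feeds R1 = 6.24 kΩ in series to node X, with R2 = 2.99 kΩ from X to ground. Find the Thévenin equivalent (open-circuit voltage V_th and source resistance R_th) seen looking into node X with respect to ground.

R1' = 10.0 + 6.24 = 16.24 kΩ (source resistance + R1).
With X open, the divider is unloaded: V_th = 3.50 × 2.99/19.23 = 0.5442 V.
With V_supply suppressed (replaced by a short), R_th = R1' ‖ R2 = (16.24 × 2.99)/(16.24 + 2.99) = 2.525 kΩ.

V_th ≈ 0.544 V, R_th ≈ 2.53 kΩ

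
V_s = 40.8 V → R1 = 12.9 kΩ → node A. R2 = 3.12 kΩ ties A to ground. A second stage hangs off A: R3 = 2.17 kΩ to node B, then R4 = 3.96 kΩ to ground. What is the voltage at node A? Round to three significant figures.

V_A ≈ 5.64 V

Looking into the second stage from A: R3 + R4 = 6.130 kΩ appears in parallel with R2.
Effective lower resistance at A: R2 ‖ 6.130 = 2.068 kΩ.
First divider: V_A = V_s · 2.068/(12.9 + 2.068) = 5.636 V.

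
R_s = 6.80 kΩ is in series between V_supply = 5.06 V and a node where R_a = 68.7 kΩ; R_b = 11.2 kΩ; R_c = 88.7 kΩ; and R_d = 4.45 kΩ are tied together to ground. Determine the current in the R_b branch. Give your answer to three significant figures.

I ≈ 0.136 mA

Combine the parallel branches: R_p = (1/68.7 + 1/11.2 + 1/88.7 + 1/4.45)⁻¹ = 2.943 kΩ.
Node voltage V_A = V_supply · R_p/(R_s + R_p) = 5.06 × 0.3020 = 1.528 V.
Branch current I = V_A/R_b = 1.528/11.2 = 0.1365 mA.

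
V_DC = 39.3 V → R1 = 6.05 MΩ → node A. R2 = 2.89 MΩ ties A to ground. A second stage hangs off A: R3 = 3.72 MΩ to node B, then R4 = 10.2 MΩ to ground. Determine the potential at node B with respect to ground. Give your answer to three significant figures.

The second stage (R3 + R4 = 13.92 MΩ) loads node A in parallel with R2.
Effective lower resistance at A: R2 ‖ 13.92 = 2.393 MΩ.
V_A = 39.3 × 2.393/(6.05 + 2.393) = 11.14 V.
Stage 2 is unloaded, so V_B = V_A · R4/(R3+R4) = 11.14 × 10.2/13.92 = 8.162 V.

V_B ≈ 8.16 V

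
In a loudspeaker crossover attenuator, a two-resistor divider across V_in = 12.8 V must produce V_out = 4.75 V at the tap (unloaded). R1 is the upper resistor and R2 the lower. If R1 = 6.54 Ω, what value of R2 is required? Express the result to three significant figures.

Required fraction k = V_out/V_in = 0.3711.
So R2 = R1 · V_out/(V_in − V_out) = 6.54 × 4.75/(12.8 − 4.75) = 6.54 × 0.5901 = 3.859 Ω.

R2 ≈ 3.86 Ω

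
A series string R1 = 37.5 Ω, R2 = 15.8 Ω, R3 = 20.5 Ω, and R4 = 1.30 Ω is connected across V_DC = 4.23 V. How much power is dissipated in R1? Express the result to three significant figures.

P ≈ 0.119 W

The common current is I = 4.23/75.10 = 0.05632 A.
P(R1) = I²·R1 = (0.05632)² × 37.5 = 0.1190 W.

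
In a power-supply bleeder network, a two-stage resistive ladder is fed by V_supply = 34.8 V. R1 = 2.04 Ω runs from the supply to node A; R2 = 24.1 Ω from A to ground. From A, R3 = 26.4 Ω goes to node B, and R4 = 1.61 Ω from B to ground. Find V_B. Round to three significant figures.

Node A sees R2 in parallel with the series input of stage 2, R3 + R4 = 28.01 Ω.
R2 ‖ (R3+R4) = 12.95 Ω.
So V_A = 34.8 × 0.8639 = 30.07 V.
Stage 2 is unloaded, so V_B = V_A · R4/(R3+R4) = 30.07 × 1.61/28.01 = 1.728 V.

V_B ≈ 1.73 V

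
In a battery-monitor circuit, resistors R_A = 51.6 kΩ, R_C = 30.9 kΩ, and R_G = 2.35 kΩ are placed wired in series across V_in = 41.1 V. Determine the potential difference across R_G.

Total series resistance ΣR = 51.6 + 30.9 + 2.35 = 84.85 kΩ.
Voltage divider: V = V_in · (2.350 / 84.85) = 41.1 × 0.02770 = 1.138 V.

V ≈ 1.14 V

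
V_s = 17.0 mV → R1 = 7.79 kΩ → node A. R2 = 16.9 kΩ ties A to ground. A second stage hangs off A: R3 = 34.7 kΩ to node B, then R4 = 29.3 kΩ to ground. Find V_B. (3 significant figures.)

Looking into the second stage from A: R3 + R4 = 64.00 kΩ appears in parallel with R2.
Effective lower resistance at A: R2 ‖ 64.00 = 13.37 kΩ.
V_A = 17.0 × 13.37/(7.79 + 13.37) = 10.74 mV.
Then the unloaded second divider: V_B = V_A × R4/(R3+R4) = 10.74 × 0.4578 = 4.918 mV.

V_B ≈ 4.92 mV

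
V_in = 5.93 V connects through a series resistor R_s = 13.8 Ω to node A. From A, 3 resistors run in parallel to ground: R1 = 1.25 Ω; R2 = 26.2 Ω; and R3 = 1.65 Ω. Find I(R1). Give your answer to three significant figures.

I ≈ 0.227 A

Combine the parallel branches: R_p = (1/1.25 + 1/26.2 + 1/1.65)⁻¹ = 0.6924 Ω.
V_A by voltage divider: V_A = 5.93 × 0.6924/(13.8 + 0.6924) = 0.2833 V.
I(R1) = V_A / R1 = 0.2833/1.25 = 0.2267 A.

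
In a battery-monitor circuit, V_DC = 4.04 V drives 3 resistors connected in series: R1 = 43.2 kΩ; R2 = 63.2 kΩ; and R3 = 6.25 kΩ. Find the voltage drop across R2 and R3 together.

Series total: ΣR = 43.2 + 63.2 + 6.25 = 112.7 kΩ.
R_{R2..R3} = 63.2 + 6.25 = 69.45 kΩ.
V = V_DC · R/ΣR = 4.04 × 0.6165 = 2.491 V.

V ≈ 2.49 V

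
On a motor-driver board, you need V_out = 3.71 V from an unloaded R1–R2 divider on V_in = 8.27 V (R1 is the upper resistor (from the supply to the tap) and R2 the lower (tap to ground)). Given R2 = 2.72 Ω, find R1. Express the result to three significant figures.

Required fraction k = V_out/V_in = 0.4486.
R1 = R2·(1/k − 1) = 2.72 × 1.229 = 3.343 Ω.

R1 ≈ 3.34 Ω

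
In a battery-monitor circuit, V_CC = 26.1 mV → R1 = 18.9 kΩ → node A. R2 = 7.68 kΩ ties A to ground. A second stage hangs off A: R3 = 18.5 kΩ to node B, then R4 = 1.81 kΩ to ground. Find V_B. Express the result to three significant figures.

V_B ≈ 0.530 mV

Looking into the second stage from A: R3 + R4 = 20.31 kΩ appears in parallel with R2.
Effective lower resistance at A: R2 ‖ 20.31 = 5.573 kΩ.
So V_A = 26.1 × 0.2277 = 5.943 mV.
V_B = V_A × 0.08912 = 0.5297 mV.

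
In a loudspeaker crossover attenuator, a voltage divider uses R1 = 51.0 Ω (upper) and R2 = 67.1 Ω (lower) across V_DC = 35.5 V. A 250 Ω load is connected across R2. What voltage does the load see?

R2 ‖ R_L = (67.1 × 250)/(67.1 + 250) = 52.90 Ω.
Then V_out = V_DC · R2'/(R1 + R2') = 35.5 × 52.90/103.9 = 18.07 V.

V_out ≈ 18.1 V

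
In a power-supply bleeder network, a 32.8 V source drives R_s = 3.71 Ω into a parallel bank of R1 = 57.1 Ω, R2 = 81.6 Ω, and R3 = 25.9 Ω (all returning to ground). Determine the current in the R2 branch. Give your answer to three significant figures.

I ≈ 0.321 A

Parallel bank: R_p = 1/(1/57.1 + 1/81.6 + 1/25.9) = 14.62 Ω.
Node voltage V_A = V_CC · R_p/(R_s + R_p) = 32.8 × 0.7977 = 26.16 V.
Branch current I = V_A/R2 = 26.16/81.6 = 0.3206 A.
(Check via current divider: I_total = 1.789 A; share G_k/ΣG = 0.1792 → same result.)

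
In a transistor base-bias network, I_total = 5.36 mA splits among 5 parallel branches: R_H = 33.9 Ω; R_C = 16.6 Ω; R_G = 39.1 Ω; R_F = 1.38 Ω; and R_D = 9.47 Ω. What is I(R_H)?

Total conductance ΣG = 1/33.9 + 1/16.6 + 1/39.1 + 1/1.38 + 1/9.47 = 0.9455 (units of 1/Ω).
By the current-divider rule, I = I_total · G_k/ΣG = 5.36 × 0.03120 = 0.1672 mA.

I ≈ 0.167 mA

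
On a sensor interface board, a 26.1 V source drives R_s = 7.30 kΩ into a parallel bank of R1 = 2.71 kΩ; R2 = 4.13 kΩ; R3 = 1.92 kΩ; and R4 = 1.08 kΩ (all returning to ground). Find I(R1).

Combine the parallel branches: R_p = (1/2.71 + 1/4.13 + 1/1.92 + 1/1.08)⁻¹ = 0.4859 kΩ.
Node voltage V_A = V_s · R_p/(R_s + R_p) = 26.1 × 0.06241 = 1.629 V.
I(R1) = V_A / R1 = 1.629/2.71 = 0.6011 mA.
(Equivalently: I_total = 3.352 mA, then current-divider fraction G_k/ΣG = 0.1793.)

I ≈ 0.601 mA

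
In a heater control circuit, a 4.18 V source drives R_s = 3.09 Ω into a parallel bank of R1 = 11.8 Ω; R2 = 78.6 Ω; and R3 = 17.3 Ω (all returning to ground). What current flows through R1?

I ≈ 0.239 A

Parallel bank: R_p = 1/(1/11.8 + 1/78.6 + 1/17.3) = 6.440 Ω.
V_A by voltage divider: V_A = 4.18 × 6.440/(3.09 + 6.440) = 2.825 V.
I(R1) = V_A / R1 = 2.825/11.8 = 0.2394 A.
(Equivalently: I_total = 0.4386 A, then current-divider fraction G_k/ΣG = 0.5458.)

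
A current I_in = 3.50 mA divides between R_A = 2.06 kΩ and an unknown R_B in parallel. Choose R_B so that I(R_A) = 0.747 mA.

R_B ≈ 0.559 kΩ

The fraction through R_A equals R_B/(R_A+R_B).
With f = 0.2134, R_B = R_A · f/(1−f) = 2.06 × 0.2713 = 0.5590 kΩ.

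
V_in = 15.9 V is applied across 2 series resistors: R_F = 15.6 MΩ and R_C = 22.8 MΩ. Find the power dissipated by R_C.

P ≈ 3.91 µW

Series current I = V_in/ΣR = 15.9/38.40 = 0.4141 µA.
V(R_C) = I·R = 9.441 V; P = V·I = 9.441 × 0.4141 = 3.909 µW.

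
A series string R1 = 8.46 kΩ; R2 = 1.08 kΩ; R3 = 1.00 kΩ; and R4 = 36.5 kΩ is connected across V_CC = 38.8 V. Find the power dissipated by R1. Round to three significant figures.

The common current is I = 38.8/47.04 = 0.8248 mA.
P = I²R = 0.6803 × 8.46 = 5.756 mW.

P ≈ 5.76 mW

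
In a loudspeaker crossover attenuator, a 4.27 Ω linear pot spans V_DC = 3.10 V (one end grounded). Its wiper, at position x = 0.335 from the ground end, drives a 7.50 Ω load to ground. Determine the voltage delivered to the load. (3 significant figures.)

The pot divides into 2.840 Ω above the wiper and 1.430 Ω below.
R_L loads the lower segment: effective lower R = 1.201 Ω.
V_out = 3.10 × 1.201/(2.840 + 1.201) = 0.9216 V.
(Unloaded: V_out = x·V_DC = 1.04 V.)

V_out ≈ 0.922 V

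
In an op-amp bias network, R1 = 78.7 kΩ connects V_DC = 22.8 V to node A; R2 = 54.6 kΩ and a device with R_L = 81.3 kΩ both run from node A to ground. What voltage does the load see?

V_out ≈ 6.69 V

The load sits in parallel with R2, giving an effective lower resistance R2' = R2·R_L/(R2+R_L) = 32.66 kΩ.
Voltage divider with the loaded lower leg: V_out = 22.8 × 32.66/(78.7 + 32.66) = 22.8 × 0.2933 = 6.687 V.
(Unloaded it would be 9.34 V; the load pulls it down.)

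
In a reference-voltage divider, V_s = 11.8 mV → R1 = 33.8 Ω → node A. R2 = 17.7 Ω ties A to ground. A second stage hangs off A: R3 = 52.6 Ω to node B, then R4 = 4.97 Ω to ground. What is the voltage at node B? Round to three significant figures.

The second stage (R3 + R4 = 57.57 Ω) loads node A in parallel with R2.
R2 ‖ (R3+R4) = 13.54 Ω.
First divider: V_A = V_s · 13.54/(33.8 + 13.54) = 3.375 mV.
Stage 2 is unloaded, so V_B = V_A · R4/(R3+R4) = 3.375 × 4.97/57.57 = 0.2913 mV.

V_B ≈ 0.291 mV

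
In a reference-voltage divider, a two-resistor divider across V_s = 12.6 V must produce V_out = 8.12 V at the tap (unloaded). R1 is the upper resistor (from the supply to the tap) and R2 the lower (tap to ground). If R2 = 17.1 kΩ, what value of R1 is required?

The divider ratio is R2/(R1+R2) = 8.12/12.6 = 0.6444.
So R1 = R2 · (V_s/V_out − 1) = 17.1 × (12.6/8.12 − 1) = 17.1 × 0.5517 = 9.434 kΩ.

R1 ≈ 9.43 kΩ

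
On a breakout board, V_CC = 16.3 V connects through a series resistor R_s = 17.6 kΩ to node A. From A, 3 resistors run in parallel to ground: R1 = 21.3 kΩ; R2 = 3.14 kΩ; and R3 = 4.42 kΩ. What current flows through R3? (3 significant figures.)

I ≈ 0.323 mA

Equivalent of the parallel group: R_p = 1.690 kΩ.
Node voltage V_A = V_CC · R_p/(R_s + R_p) = 16.3 × 0.08762 = 1.428 V.
Branch current I = V_A/R3 = 1.428/4.42 = 0.3231 mA.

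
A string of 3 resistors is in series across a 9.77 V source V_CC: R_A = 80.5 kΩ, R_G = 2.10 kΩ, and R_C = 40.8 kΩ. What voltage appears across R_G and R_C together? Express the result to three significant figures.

V ≈ 3.40 V

ΣR = 80.5 + 2.10 + 40.8 = 123.4 kΩ.
R_{R_G..R_C} = 2.10 + 40.8 = 42.90 kΩ.
Voltage divider: V = V_CC · (42.90 / 123.4) = 9.77 × 0.3476 = 3.397 V.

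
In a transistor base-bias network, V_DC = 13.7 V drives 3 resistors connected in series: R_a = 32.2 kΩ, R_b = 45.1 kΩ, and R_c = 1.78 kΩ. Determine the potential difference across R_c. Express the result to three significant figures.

ΣR = 32.2 + 45.1 + 1.78 = 79.08 kΩ.
Voltage divider: V = V_DC · (1.780 / 79.08) = 13.7 × 0.02251 = 0.3084 V.

V ≈ 0.308 V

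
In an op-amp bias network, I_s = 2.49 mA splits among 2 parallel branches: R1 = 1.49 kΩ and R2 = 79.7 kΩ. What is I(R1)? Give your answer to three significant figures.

I ≈ 2.44 mA

With just two branches, the current splits inversely with resistance.
I(R1) = 2.49 × 79.7/(1.49 + 79.7) = 2.49 × 0.9816 = 2.444 mA.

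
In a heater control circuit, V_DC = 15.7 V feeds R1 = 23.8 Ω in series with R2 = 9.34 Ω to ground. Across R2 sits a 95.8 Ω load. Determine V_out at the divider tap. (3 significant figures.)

First combine the lower leg with the load: R2 ‖ R_L = 8.510 Ω.
Then V_out = V_DC · R2'/(R1 + R2') = 15.7 × 8.510/32.31 = 4.135 V.

V_out ≈ 4.14 V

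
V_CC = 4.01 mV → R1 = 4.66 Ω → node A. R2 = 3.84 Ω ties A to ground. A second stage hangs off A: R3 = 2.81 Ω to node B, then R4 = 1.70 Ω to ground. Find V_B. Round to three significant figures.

V_B ≈ 0.466 mV

Node A sees R2 in parallel with the series input of stage 2, R3 + R4 = 4.510 Ω.
Effective lower resistance at A: R2 ‖ 4.510 = 2.074 Ω.
First divider: V_A = V_CC · 2.074/(4.66 + 2.074) = 1.235 mV.
Then the unloaded second divider: V_B = V_A × R4/(R3+R4) = 1.235 × 0.3769 = 0.4655 mV.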